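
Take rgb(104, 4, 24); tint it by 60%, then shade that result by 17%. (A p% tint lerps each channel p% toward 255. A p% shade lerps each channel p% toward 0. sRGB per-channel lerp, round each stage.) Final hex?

#A28187

A 60% tint moves each channel 60% toward 255:
  R: 104 + 0.6×(255−104) = 104 + 90.6 = 194.6 → 195
  G: 4 + 0.6×(255−4) = 4 + 150.6 = 154.6 → 155
  B: 24 + 138.6 = 162.6 → 163
After the tint: rgb(195, 155, 163) = #C39BA3.
Per channel, c → c + 0.17(0 − c):
  R: 195 + 0.17×(0−195) = 195 − 33.15 = 161.85 → 162
  G: 155 − 26.35 = 128.65 → 129
  B: 163 + 0.17×(0−163) = 163 − 27.71 = 135.29 → 135
rgb(162, 129, 135) = #A28187.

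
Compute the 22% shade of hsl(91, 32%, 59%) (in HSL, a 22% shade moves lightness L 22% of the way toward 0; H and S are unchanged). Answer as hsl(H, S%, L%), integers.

hsl(91, 32%, 46%)

L moves 22% from 59 toward 0: 59 − 12.98 = 46.02 → 46.
H and S are unchanged.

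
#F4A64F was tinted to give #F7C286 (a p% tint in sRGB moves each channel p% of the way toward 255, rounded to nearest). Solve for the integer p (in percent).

31%

#F4A64F is rgb(244, 166, 79); #F7C286 is rgb(247, 194, 134).
On the B channel (widest range): 134 ≈ 79 + (p/100)(255 − 79), so p ≈ 100×(134 − 79)/(255 − 79) = 5500/176 = 31.25.
p = 31 reproduces all three channels after rounding.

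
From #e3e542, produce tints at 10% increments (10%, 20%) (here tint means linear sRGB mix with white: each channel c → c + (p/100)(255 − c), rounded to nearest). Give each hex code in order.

#e6e855, #e9ea68

#e3e542 is rgb(227, 229, 66).
10%: (227 + 2.8 = 229.8→230, 229 + 2.6 = 231.6→232, 66 + 18.9 = 84.9→85) → #e6e855
20%: (227 + 5.6 = 232.6→233, 229 + 5.2 = 234.2→234, 66 + 37.8 = 103.8→104) → #e9ea68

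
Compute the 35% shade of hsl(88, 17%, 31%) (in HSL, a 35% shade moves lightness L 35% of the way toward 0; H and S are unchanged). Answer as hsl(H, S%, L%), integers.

hsl(88, 17%, 20%)

L moves 35% from 31 toward 0: 31 − 10.85 = 20.15 → 20.
H and S are unchanged.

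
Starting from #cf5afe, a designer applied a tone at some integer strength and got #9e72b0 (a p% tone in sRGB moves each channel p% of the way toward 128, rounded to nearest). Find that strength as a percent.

62%

#cf5afe is rgb(207, 90, 254); #9e72b0 is rgb(158, 114, 176).
On the B channel (widest range): 176 ≈ 254 + (p/100)(128 − 254), so p ≈ 100×(176 − 254)/(128 − 254) = -7800/-126 = 61.90.
p = 62 reproduces all three channels after rounding.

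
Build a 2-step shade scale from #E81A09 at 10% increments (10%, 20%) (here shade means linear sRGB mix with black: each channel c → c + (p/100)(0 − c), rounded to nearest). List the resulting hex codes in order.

#D11708, #BA1507

#E81A09 is rgb(232, 26, 9).
10%: (232 − 23.2 = 208.8→209, 26 − 2.6 = 23.4→23, 9 − 0.9 = 8.1→8) → #D11708
20%: (232 − 46.4 = 185.6→186, 26 − 5.2 = 20.8→21, 9 − 1.8 = 7.2→7) → #BA1507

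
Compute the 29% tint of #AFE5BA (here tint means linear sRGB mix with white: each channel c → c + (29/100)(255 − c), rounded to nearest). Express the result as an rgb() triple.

rgb(198, 237, 206)

#AFE5BA is rgb(175, 229, 186).
A 29% tint moves each channel 29% toward 255:
  R: 175 + 23.2 = 198.2 → 198
  G: 229 + 0.29×(255−229) = 229 + 7.54 = 236.54 → 237
  B: 186 + 0.29×(255−186) = 186 + 20.01 = 206.01 → 206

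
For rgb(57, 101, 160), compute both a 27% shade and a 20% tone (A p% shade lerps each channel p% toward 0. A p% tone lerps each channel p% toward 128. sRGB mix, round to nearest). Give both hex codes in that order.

27% shade:
  R: 57 − 15.39 = 41.61 → 42
  G: 101 − 27.27 = 73.73 → 74
  B: 160 + 0.27×(0−160) = 160 − 43.2 = 116.8 → 117
  → #2a4a75
20% tone:
  R: 57 + 0.2×(128−57) = 57 + 14.2 = 71.2 → 71
  G: 101 + 5.4 = 106.4 → 106
  B: 160 − 6.4 = 153.6 → 154
  → #476a9a

#2a4a75, #476a9a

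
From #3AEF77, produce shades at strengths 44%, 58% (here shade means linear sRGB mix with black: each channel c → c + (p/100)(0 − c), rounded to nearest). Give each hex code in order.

#3AEF77 is rgb(58, 239, 119).
44%: (58 − 25.52 = 32.48→32, 239 − 105.16 = 133.84→134, 119 − 52.36 = 66.64→67) → #208643
58%: (58 − 33.64 = 24.36→24, 239 − 138.62 = 100.38→100, 119 − 69.02 = 49.98→50) → #186432

#208643, #186432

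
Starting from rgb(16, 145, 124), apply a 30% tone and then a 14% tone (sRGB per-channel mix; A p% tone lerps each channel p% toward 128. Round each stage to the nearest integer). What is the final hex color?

#3d8a7d

Per channel, c → c + 0.3(128 − c):
  R: 16 + 33.6 = 49.6 → 50
  G: 145 + 0.3×(128−145) = 145 − 5.1 = 139.9 → 140
  B: 124 + 0.3×(128−124) = 124 + 1.2 = 125.2 → 125
After the tone: rgb(50, 140, 125) = #328c7d.
Per channel, c → c + 0.14(128 − c):
  R: 50 + 0.14×(128−50) = 50 + 10.92 = 60.92 → 61
  G: 140 + 0.14×(128−140) = 140 − 1.68 = 138.32 → 138
  B: 125 + 0.42 = 125.42 → 125
rgb(61, 138, 125) = #3d8a7d.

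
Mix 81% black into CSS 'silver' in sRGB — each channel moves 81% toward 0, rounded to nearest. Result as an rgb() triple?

rgb(36, 36, 36)

CSS silver is rgb(192, 192, 192).
Per channel, c → c + 0.81(0 − c):
  R: 192 + 0.81×(0−192) = 192 − 155.52 = 36.48 → 36
  G: 192 − 155.52 = 36.48 → 36
  B: 192 + 0.81×(0−192) = 192 − 155.52 = 36.48 → 36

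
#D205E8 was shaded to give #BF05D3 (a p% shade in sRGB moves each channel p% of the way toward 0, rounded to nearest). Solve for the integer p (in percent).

#D205E8 is rgb(210, 5, 232); #BF05D3 is rgb(191, 5, 211).
On the B channel (widest range): 211 ≈ 232 + (p/100)(0 − 232), so p ≈ 100×(211 − 232)/(0 − 232) = -2100/-232 = 9.05.
p = 9 reproduces all three channels after rounding.

9%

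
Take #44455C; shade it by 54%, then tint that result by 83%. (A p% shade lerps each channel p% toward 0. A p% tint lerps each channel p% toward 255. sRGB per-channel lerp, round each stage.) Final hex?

#D9D9DB

#44455C is rgb(68, 69, 92).
Lerp each channel 54% toward 0:
  R: 68 + 0.54×(0−68) = 68 − 36.72 = 31.28 → 31
  G: 69 − 37.26 = 31.74 → 32
  B: 92 + 0.54×(0−92) = 92 − 49.68 = 42.32 → 42
After the shade: rgb(31, 32, 42) = #1F202A.
An 83% tint moves each channel 83% toward 255:
  R: 31 + 185.92 = 216.92 → 217
  G: 32 + 185.09 = 217.09 → 217
  B: 42 + 176.79 = 218.79 → 219
rgb(217, 217, 219) = #D9D9DB.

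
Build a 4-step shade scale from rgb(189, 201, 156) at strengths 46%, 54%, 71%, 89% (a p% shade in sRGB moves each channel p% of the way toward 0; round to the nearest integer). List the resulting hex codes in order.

#666D54, #575C48, #373A2D, #151611

46%: (189 − 86.94 = 102.06→102, 201 − 92.46 = 108.54→109, 156 − 71.76 = 84.24→84) → #666D54
54%: (189 − 102.06 = 86.94→87, 201 − 108.54 = 92.46→92, 156 − 84.24 = 71.76→72) → #575C48
71%: (189 − 134.19 = 54.81→55, 201 − 142.71 = 58.29→58, 156 − 110.76 = 45.24→45) → #373A2D
89%: (189 − 168.21 = 20.79→21, 201 − 178.89 = 22.11→22, 156 − 138.84 = 17.16→17) → #151611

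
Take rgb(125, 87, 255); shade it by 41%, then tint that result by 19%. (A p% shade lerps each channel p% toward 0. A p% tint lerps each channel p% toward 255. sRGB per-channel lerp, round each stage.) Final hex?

#6c5aaa

A 41% shade moves each channel 41% toward 0:
  R: 125 + 0.41×(0−125) = 125 − 51.25 = 73.75 → 74
  G: 87 − 35.67 = 51.33 → 51
  B: 255 + 0.41×(0−255) = 255 − 104.55 = 150.45 → 150
After the shade: rgb(74, 51, 150) = #4a3396.
A 19% tint moves each channel 19% toward 255:
  R: 74 + 34.39 = 108.39 → 108
  G: 51 + 0.19×(255−51) = 51 + 38.76 = 89.76 → 90
  B: 150 + 19.95 = 169.95 → 170
rgb(108, 90, 170) = #6c5aaa.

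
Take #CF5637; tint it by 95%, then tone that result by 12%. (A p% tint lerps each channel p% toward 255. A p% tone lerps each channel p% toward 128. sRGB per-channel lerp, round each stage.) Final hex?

#EEE9E7

#CF5637 is rgb(207, 86, 55).
A 95% tint moves each channel 95% toward 255:
  R: 207 + 0.95×(255−207) = 207 + 45.6 = 252.6 → 253
  G: 86 + 0.95×(255−86) = 86 + 160.55 = 246.55 → 247
  B: 55 + 190 = 245 → 245
After the tint: rgb(253, 247, 245) = #FDF7F5.
Per channel, c → c + 0.12(128 − c):
  R: 253 + 0.12×(128−253) = 253 − 15 = 238 → 238
  G: 247 − 14.28 = 232.72 → 233
  B: 245 + 0.12×(128−245) = 245 − 14.04 = 230.96 → 231
rgb(238, 233, 231) = #EEE9E7.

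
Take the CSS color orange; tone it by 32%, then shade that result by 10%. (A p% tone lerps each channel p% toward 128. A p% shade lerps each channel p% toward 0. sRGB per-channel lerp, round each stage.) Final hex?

CSS orange is rgb(255, 165, 0).
A 32% tone moves each channel 32% toward 128:
  R: 255 + 0.32×(128−255) = 255 − 40.64 = 214.36 → 214
  G: 165 + 0.32×(128−165) = 165 − 11.84 = 153.16 → 153
  B: 0 + 40.96 = 40.96 → 41
After the tone: rgb(214, 153, 41) = #D69929.
Lerp each channel 10% toward 0:
  R: 214 + 0.1×(0−214) = 214 − 21.4 = 192.6 → 193
  G: 153 − 15.3 = 137.7 → 138
  B: 41 + 0.1×(0−41) = 41 − 4.1 = 36.9 → 37
rgb(193, 138, 37) = #C18A25.

#C18A25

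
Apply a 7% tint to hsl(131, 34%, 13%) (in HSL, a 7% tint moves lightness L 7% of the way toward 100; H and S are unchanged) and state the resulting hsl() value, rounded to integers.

hsl(131, 34%, 19%)

L moves 7% from 13 toward 100: 13 + 6.09 = 19.09 → 19.
H and S are unchanged.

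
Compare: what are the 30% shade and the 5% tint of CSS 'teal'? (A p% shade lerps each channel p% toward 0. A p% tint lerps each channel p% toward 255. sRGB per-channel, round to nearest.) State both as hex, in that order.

#005A5A, #0D8686

CSS teal is rgb(0, 128, 128).
30% shade:
  R: 0 + 0.3×(0−0) = 0 + 0 = 0 → 0
  G: 128 − 38.4 = 89.6 → 90
  B: 128 − 38.4 = 89.6 → 90
  → #005A5A
5% tint:
  R: 0 + 0.05×(255−0) = 0 + 12.75 = 12.75 → 13
  G: 128 + 6.35 = 134.35 → 134
  B: 128 + 0.05×(255−128) = 128 + 6.35 = 134.35 → 134
  → #0D8686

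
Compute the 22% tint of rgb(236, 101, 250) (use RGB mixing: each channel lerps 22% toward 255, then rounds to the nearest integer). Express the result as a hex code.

A 22% tint moves each channel 22% toward 255:
  R: 236 + 0.22×(255−236) = 236 + 4.18 = 240.18 → 240
  G: 101 + 33.88 = 134.88 → 135
  B: 250 + 1.1 = 251.1 → 251
rgb(240, 135, 251) = #F087FB.

#F087FB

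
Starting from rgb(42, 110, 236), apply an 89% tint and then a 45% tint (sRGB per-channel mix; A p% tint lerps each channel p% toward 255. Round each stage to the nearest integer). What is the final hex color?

An 89% tint moves each channel 89% toward 255:
  R: 42 + 0.89×(255−42) = 42 + 189.57 = 231.57 → 232
  G: 110 + 0.89×(255−110) = 110 + 129.05 = 239.05 → 239
  B: 236 + 16.91 = 252.91 → 253
After the tint: rgb(232, 239, 253) = #E8EFFD.
Lerp each channel 45% toward 255:
  R: 232 + 0.45×(255−232) = 232 + 10.35 = 242.35 → 242
  G: 239 + 0.45×(255−239) = 239 + 7.2 = 246.2 → 246
  B: 253 + 0.45×(255−253) = 253 + 0.9 = 253.9 → 254
rgb(242, 246, 254) = #F2F6FE.

#F2F6FE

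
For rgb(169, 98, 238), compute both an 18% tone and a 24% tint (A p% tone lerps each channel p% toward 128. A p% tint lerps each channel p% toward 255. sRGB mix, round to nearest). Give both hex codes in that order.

18% tone:
  R: 169 + 0.18×(128−169) = 169 − 7.38 = 161.62 → 162
  G: 98 + 0.18×(128−98) = 98 + 5.4 = 103.4 → 103
  B: 238 − 19.8 = 218.2 → 218
  → #A267DA
24% tint:
  R: 169 + 20.64 = 189.64 → 190
  G: 98 + 37.68 = 135.68 → 136
  B: 238 + 4.08 = 242.08 → 242
  → #BE88F2

#A267DA, #BE88F2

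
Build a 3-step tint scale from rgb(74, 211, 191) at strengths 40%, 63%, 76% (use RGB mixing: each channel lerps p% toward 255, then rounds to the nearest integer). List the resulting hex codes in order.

40%: (74 + 72.4 = 146.4→146, 211 + 17.6 = 228.6→229, 191 + 25.6 = 216.6→217) → #92E5D9
63%: (74 + 114.03 = 188.03→188, 211 + 27.72 = 238.72→239, 191 + 40.32 = 231.32→231) → #BCEFE7
76%: (74 + 137.56 = 211.56→212, 211 + 33.44 = 244.44→244, 191 + 48.64 = 239.64→240) → #D4F4F0

#92E5D9, #BCEFE7, #D4F4F0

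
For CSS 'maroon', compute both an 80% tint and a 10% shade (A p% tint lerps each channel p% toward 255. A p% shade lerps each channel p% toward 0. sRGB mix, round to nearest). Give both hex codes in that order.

CSS maroon is rgb(128, 0, 0).
80% tint:
  R: 128 + 0.8×(255−128) = 128 + 101.6 = 229.6 → 230
  G: 0 + 204 = 204 → 204
  B: 0 + 204 = 204 → 204
  → #E6CCCC
10% shade:
  R: 128 − 12.8 = 115.2 → 115
  G: 0 + 0.1×(0−0) = 0 + 0 = 0 → 0
  B: 0 + 0.1×(0−0) = 0 + 0 = 0 → 0
  → #730000

#E6CCCC, #730000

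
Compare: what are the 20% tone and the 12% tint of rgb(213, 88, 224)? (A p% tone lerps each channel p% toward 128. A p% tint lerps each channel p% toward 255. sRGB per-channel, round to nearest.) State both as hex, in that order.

20% tone:
  R: 213 − 17 = 196 → 196
  G: 88 + 8 = 96 → 96
  B: 224 + 0.2×(128−224) = 224 − 19.2 = 204.8 → 205
  → #c460cd
12% tint:
  R: 213 + 0.12×(255−213) = 213 + 5.04 = 218.04 → 218
  G: 88 + 0.12×(255−88) = 88 + 20.04 = 108.04 → 108
  B: 224 + 0.12×(255−224) = 224 + 3.72 = 227.72 → 228
  → #da6ce4

#c460cd, #da6ce4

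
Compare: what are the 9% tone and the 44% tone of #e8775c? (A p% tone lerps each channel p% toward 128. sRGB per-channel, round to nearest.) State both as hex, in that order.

#df785f, #ba7b6c

#e8775c is rgb(232, 119, 92).
9% tone:
  R: 232 + 0.09×(128−232) = 232 − 9.36 = 222.64 → 223
  G: 119 + 0.81 = 119.81 → 120
  B: 92 + 3.24 = 95.24 → 95
  → #df785f
44% tone:
  R: 232 + 0.44×(128−232) = 232 − 45.76 = 186.24 → 186
  G: 119 + 0.44×(128−119) = 119 + 3.96 = 122.96 → 123
  B: 92 + 0.44×(128−92) = 92 + 15.84 = 107.84 → 108
  → #ba7b6c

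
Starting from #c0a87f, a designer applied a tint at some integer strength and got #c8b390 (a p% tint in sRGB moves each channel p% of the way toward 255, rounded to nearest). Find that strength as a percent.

13%

#c0a87f is rgb(192, 168, 127); #c8b390 is rgb(200, 179, 144).
On the B channel (widest range): 144 ≈ 127 + (p/100)(255 − 127), so p ≈ 100×(144 − 127)/(255 − 127) = 1700/128 = 13.28.
p = 13 reproduces all three channels after rounding.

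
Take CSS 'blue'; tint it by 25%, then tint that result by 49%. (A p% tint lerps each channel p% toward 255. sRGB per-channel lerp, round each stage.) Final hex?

#9E9EFF

CSS blue is rgb(0, 0, 255).
A 25% tint moves each channel 25% toward 255:
  R: 0 + 0.25×(255−0) = 0 + 63.75 = 63.75 → 64
  G: 0 + 0.25×(255−0) = 0 + 63.75 = 63.75 → 64
  B: 255 + 0.25×(255−255) = 255 + 0 = 255 → 255
After the tint: rgb(64, 64, 255) = #4040FF.
A 49% tint moves each channel 49% toward 255:
  R: 64 + 0.49×(255−64) = 64 + 93.59 = 157.59 → 158
  G: 64 + 93.59 = 157.59 → 158
  B: 255 + 0 = 255 → 255
rgb(158, 158, 255) = #9E9EFF.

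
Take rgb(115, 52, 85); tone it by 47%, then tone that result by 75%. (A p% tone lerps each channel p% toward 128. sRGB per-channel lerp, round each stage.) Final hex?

#7E767A

A 47% tone moves each channel 47% toward 128:
  R: 115 + 0.47×(128−115) = 115 + 6.11 = 121.11 → 121
  G: 52 + 35.72 = 87.72 → 88
  B: 85 + 20.21 = 105.21 → 105
After the tone: rgb(121, 88, 105) = #795869.
Lerp each channel 75% toward 128:
  R: 121 + 0.75×(128−121) = 121 + 5.25 = 126.25 → 126
  G: 88 + 30 = 118 → 118
  B: 105 + 17.25 = 122.25 → 122
rgb(126, 118, 122) = #7E767A.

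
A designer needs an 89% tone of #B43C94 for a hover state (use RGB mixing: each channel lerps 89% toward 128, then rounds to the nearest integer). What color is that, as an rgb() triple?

#B43C94 is rgb(180, 60, 148).
Lerp each channel 89% toward 128:
  R: 180 − 46.28 = 133.72 → 134
  G: 60 + 0.89×(128−60) = 60 + 60.52 = 120.52 → 121
  B: 148 + 0.89×(128−148) = 148 − 17.8 = 130.2 → 130

rgb(134, 121, 130)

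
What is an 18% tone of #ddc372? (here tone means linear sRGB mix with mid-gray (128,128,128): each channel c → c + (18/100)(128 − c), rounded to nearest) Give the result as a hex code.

#ddc372 is rgb(221, 195, 114).
Per channel, c → c + 0.18(128 − c):
  R: 221 − 16.74 = 204.26 → 204
  G: 195 + 0.18×(128−195) = 195 − 12.06 = 182.94 → 183
  B: 114 + 0.18×(128−114) = 114 + 2.52 = 116.52 → 117
rgb(204, 183, 117) = #ccb775.

#ccb775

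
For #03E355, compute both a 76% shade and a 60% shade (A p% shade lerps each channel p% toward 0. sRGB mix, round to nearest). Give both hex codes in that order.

#013614, #015B22

#03E355 is rgb(3, 227, 85).
76% shade:
  R: 3 − 2.28 = 0.72 → 1
  G: 227 + 0.76×(0−227) = 227 − 172.52 = 54.48 → 54
  B: 85 + 0.76×(0−85) = 85 − 64.6 = 20.4 → 20
  → #013614
60% shade:
  R: 3 − 1.8 = 1.2 → 1
  G: 227 − 136.2 = 90.8 → 91
  B: 85 + 0.6×(0−85) = 85 − 51 = 34 → 34
  → #015B22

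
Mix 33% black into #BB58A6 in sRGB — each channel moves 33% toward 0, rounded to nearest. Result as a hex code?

#BB58A6 is rgb(187, 88, 166).
Per channel, c → c + 0.33(0 − c):
  R: 187 + 0.33×(0−187) = 187 − 61.71 = 125.29 → 125
  G: 88 + 0.33×(0−88) = 88 − 29.04 = 58.96 → 59
  B: 166 − 54.78 = 111.22 → 111
rgb(125, 59, 111) = #7D3B6F.

#7D3B6F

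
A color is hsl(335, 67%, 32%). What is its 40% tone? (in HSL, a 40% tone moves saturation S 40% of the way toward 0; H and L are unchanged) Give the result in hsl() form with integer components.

hsl(335, 40%, 32%)

S moves 40% from 67 toward 0: 67 − 26.8 = 40.2 → 40.
H and L are unchanged.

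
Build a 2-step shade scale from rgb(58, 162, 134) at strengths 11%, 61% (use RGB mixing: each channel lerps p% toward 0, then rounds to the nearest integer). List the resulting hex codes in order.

#349077, #173F34

11%: (58 − 6.38 = 51.62→52, 162 − 17.82 = 144.18→144, 134 − 14.74 = 119.26→119) → #349077
61%: (58 − 35.38 = 22.62→23, 162 − 98.82 = 63.18→63, 134 − 81.74 = 52.26→52) → #173F34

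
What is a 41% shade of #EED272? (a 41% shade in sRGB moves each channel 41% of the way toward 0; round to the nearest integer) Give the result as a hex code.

#EED272 is rgb(238, 210, 114).
Lerp each channel 41% toward 0:
  R: 238 + 0.41×(0−238) = 238 − 97.58 = 140.42 → 140
  G: 210 + 0.41×(0−210) = 210 − 86.1 = 123.9 → 124
  B: 114 + 0.41×(0−114) = 114 − 46.74 = 67.26 → 67
rgb(140, 124, 67) = #8C7C43.

#8C7C43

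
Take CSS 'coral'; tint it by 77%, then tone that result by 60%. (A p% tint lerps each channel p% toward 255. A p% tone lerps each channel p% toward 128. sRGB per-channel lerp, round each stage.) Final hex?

CSS coral is rgb(255, 127, 80).
Per channel, c → c + 0.77(255 − c):
  R: 255 + 0 = 255 → 255
  G: 127 + 98.56 = 225.56 → 226
  B: 80 + 134.75 = 214.75 → 215
After the tint: rgb(255, 226, 215) = #FFE2D7.
Lerp each channel 60% toward 128:
  R: 255 + 0.6×(128−255) = 255 − 76.2 = 178.8 → 179
  G: 226 + 0.6×(128−226) = 226 − 58.8 = 167.2 → 167
  B: 215 + 0.6×(128−215) = 215 − 52.2 = 162.8 → 163
rgb(179, 167, 163) = #B3A7A3.

#B3A7A3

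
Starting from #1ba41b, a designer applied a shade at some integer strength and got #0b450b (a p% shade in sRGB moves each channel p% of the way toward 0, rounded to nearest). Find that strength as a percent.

58%

#1ba41b is rgb(27, 164, 27); #0b450b is rgb(11, 69, 11).
On the G channel (widest range): 69 ≈ 164 + (p/100)(0 − 164), so p ≈ 100×(69 − 164)/(0 − 164) = -9500/-164 = 57.93.
p = 58 reproduces all three channels after rounding.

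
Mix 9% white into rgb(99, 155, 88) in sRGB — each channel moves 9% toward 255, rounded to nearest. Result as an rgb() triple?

A 9% tint moves each channel 9% toward 255:
  R: 99 + 14.04 = 113.04 → 113
  G: 155 + 9 = 164 → 164
  B: 88 + 15.03 = 103.03 → 103

rgb(113, 164, 103)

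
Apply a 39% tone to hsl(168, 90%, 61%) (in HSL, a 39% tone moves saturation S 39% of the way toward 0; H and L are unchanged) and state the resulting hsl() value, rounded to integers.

hsl(168, 55%, 61%)

S moves 39% from 90 toward 0: 90 − 35.1 = 54.9 → 55.
H and L are unchanged.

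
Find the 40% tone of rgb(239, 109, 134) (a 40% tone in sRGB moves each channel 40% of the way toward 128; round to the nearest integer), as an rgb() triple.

A 40% tone moves each channel 40% toward 128:
  R: 239 + 0.4×(128−239) = 239 − 44.4 = 194.6 → 195
  G: 109 + 7.6 = 116.6 → 117
  B: 134 − 2.4 = 131.6 → 132

rgb(195, 117, 132)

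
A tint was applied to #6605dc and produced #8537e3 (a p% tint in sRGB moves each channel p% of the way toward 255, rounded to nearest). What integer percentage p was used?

20%

#6605dc is rgb(102, 5, 220); #8537e3 is rgb(133, 55, 227).
On the G channel (widest range): 55 ≈ 5 + (p/100)(255 − 5), so p ≈ 100×(55 − 5)/(255 − 5) = 5000/250 = 20.00.
p = 20 reproduces all three channels after rounding.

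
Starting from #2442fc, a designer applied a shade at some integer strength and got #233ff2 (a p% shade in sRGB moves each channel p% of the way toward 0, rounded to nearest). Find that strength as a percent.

4%

#2442fc is rgb(36, 66, 252); #233ff2 is rgb(35, 63, 242).
On the B channel (widest range): 242 ≈ 252 + (p/100)(0 − 252), so p ≈ 100×(242 − 252)/(0 − 252) = -1000/-252 = 3.97.
p = 4 reproduces all three channels after rounding.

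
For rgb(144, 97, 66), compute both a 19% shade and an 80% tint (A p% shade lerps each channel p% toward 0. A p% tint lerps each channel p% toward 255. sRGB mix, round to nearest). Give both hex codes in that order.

#754F35, #E9DFD9

19% shade:
  R: 144 + 0.19×(0−144) = 144 − 27.36 = 116.64 → 117
  G: 97 + 0.19×(0−97) = 97 − 18.43 = 78.57 → 79
  B: 66 − 12.54 = 53.46 → 53
  → #754F35
80% tint:
  R: 144 + 88.8 = 232.8 → 233
  G: 97 + 126.4 = 223.4 → 223
  B: 66 + 0.8×(255−66) = 66 + 151.2 = 217.2 → 217
  → #E9DFD9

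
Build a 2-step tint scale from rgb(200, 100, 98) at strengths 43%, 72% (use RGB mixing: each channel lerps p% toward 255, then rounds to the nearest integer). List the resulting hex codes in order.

43%: (200 + 23.65 = 223.65→224, 100 + 66.65 = 166.65→167, 98 + 67.51 = 165.51→166) → #e0a7a6
72%: (200 + 39.6 = 239.6→240, 100 + 111.6 = 211.6→212, 98 + 113.04 = 211.04→211) → #f0d4d3

#e0a7a6, #f0d4d3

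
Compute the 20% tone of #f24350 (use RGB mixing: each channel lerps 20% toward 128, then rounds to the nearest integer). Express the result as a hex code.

#db4f5a

#f24350 is rgb(242, 67, 80).
A 20% tone moves each channel 20% toward 128:
  R: 242 − 22.8 = 219.2 → 219
  G: 67 + 12.2 = 79.2 → 79
  B: 80 + 0.2×(128−80) = 80 + 9.6 = 89.6 → 90
rgb(219, 79, 90) = #db4f5a.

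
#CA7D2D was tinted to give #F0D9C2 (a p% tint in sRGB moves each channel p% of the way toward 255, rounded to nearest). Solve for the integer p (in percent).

#CA7D2D is rgb(202, 125, 45); #F0D9C2 is rgb(240, 217, 194).
On the B channel (widest range): 194 ≈ 45 + (p/100)(255 − 45), so p ≈ 100×(194 − 45)/(255 − 45) = 14900/210 = 70.95.
p = 71 reproduces all three channels after rounding.

71%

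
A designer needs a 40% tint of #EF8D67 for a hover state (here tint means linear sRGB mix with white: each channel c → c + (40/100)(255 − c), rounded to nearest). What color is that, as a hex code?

#EF8D67 is rgb(239, 141, 103).
A 40% tint moves each channel 40% toward 255:
  R: 239 + 6.4 = 245.4 → 245
  G: 141 + 45.6 = 186.6 → 187
  B: 103 + 0.4×(255−103) = 103 + 60.8 = 163.8 → 164
rgb(245, 187, 164) = #F5BBA4.

#F5BBA4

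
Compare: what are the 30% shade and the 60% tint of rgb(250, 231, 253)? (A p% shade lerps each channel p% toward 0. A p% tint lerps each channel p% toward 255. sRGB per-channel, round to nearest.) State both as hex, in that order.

#afa2b1, #fdf5fe

30% shade:
  R: 250 − 75 = 175 → 175
  G: 231 + 0.3×(0−231) = 231 − 69.3 = 161.7 → 162
  B: 253 − 75.9 = 177.1 → 177
  → #afa2b1
60% tint:
  R: 250 + 3 = 253 → 253
  G: 231 + 0.6×(255−231) = 231 + 14.4 = 245.4 → 245
  B: 253 + 0.6×(255−253) = 253 + 1.2 = 254.2 → 254
  → #fdf5fe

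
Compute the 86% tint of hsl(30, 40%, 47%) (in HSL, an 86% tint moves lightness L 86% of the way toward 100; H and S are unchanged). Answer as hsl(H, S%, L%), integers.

L moves 86% from 47 toward 100: 47 + 45.58 = 92.58 → 93.
H and S are unchanged.

hsl(30, 40%, 93%)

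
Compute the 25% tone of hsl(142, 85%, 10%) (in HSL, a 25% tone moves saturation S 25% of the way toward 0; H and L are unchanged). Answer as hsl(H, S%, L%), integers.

hsl(142, 64%, 10%)

S moves 25% from 85 toward 0: 85 − 21.25 = 63.75 → 64.
H and L are unchanged.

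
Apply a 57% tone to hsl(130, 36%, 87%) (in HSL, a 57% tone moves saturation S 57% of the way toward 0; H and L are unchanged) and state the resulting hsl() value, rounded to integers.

hsl(130, 15%, 87%)

S moves 57% from 36 toward 0: 36 − 20.52 = 15.48 → 15.
H and L are unchanged.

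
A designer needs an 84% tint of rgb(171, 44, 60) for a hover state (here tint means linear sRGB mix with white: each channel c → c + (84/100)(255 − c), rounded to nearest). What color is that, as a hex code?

#F2DDE0

Lerp each channel 84% toward 255:
  R: 171 + 0.84×(255−171) = 171 + 70.56 = 241.56 → 242
  G: 44 + 0.84×(255−44) = 44 + 177.24 = 221.24 → 221
  B: 60 + 163.8 = 223.8 → 224
rgb(242, 221, 224) = #F2DDE0.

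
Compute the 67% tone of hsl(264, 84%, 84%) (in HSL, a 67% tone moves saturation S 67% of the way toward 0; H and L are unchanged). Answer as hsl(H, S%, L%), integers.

hsl(264, 28%, 84%)

S moves 67% from 84 toward 0: 84 − 56.28 = 27.72 → 28.
H and L are unchanged.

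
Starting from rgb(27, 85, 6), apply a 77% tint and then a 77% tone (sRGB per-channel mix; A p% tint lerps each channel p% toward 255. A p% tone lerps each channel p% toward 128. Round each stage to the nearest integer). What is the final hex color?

Per channel, c → c + 0.77(255 − c):
  R: 27 + 0.77×(255−27) = 27 + 175.56 = 202.56 → 203
  G: 85 + 0.77×(255−85) = 85 + 130.9 = 215.9 → 216
  B: 6 + 191.73 = 197.73 → 198
After the tint: rgb(203, 216, 198) = #CBD8C6.
Lerp each channel 77% toward 128:
  R: 203 + 0.77×(128−203) = 203 − 57.75 = 145.25 → 145
  G: 216 + 0.77×(128−216) = 216 − 67.76 = 148.24 → 148
  B: 198 − 53.9 = 144.1 → 144
rgb(145, 148, 144) = #919490.

#919490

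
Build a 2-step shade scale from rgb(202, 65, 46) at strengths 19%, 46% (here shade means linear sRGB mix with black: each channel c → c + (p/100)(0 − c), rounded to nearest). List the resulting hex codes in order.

#A43525, #6D2319

19%: (202 − 38.38 = 163.62→164, 65 − 12.35 = 52.65→53, 46 − 8.74 = 37.26→37) → #A43525
46%: (202 − 92.92 = 109.08→109, 65 − 29.9 = 35.1→35, 46 − 21.16 = 24.84→25) → #6D2319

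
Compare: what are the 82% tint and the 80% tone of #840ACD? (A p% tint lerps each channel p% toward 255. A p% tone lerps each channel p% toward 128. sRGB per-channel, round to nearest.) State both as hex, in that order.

#E9D3F6, #81688F

#840ACD is rgb(132, 10, 205).
82% tint:
  R: 132 + 100.86 = 232.86 → 233
  G: 10 + 200.9 = 210.9 → 211
  B: 205 + 0.82×(255−205) = 205 + 41 = 246 → 246
  → #E9D3F6
80% tone:
  R: 132 − 3.2 = 128.8 → 129
  G: 10 + 0.8×(128−10) = 10 + 94.4 = 104.4 → 104
  B: 205 − 61.6 = 143.4 → 143
  → #81688F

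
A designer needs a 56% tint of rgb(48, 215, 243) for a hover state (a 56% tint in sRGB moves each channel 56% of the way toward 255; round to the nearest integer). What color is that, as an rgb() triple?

rgb(164, 237, 250)

A 56% tint moves each channel 56% toward 255:
  R: 48 + 0.56×(255−48) = 48 + 115.92 = 163.92 → 164
  G: 215 + 0.56×(255−215) = 215 + 22.4 = 237.4 → 237
  B: 243 + 6.72 = 249.72 → 250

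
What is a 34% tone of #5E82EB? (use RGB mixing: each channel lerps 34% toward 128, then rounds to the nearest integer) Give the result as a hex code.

#5E82EB is rgb(94, 130, 235).
Lerp each channel 34% toward 128:
  R: 94 + 11.56 = 105.56 → 106
  G: 130 + 0.34×(128−130) = 130 − 0.68 = 129.32 → 129
  B: 235 + 0.34×(128−235) = 235 − 36.38 = 198.62 → 199
rgb(106, 129, 199) = #6A81C7.

#6A81C7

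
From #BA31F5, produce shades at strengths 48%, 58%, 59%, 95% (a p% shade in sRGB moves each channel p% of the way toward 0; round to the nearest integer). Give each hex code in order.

#61197F, #4E1567, #4C1464, #09020C

#BA31F5 is rgb(186, 49, 245).
48%: (186 − 89.28 = 96.72→97, 49 − 23.52 = 25.48→25, 245 − 117.6 = 127.4→127) → #61197F
58%: (186 − 107.88 = 78.12→78, 49 − 28.42 = 20.58→21, 245 − 142.1 = 102.9→103) → #4E1567
59%: (186 − 109.74 = 76.26→76, 49 − 28.91 = 20.09→20, 245 − 144.55 = 100.45→100) → #4C1464
95%: (186 − 176.7 = 9.3→9, 49 − 46.55 = 2.45→2, 245 − 232.75 = 12.25→12) → #09020C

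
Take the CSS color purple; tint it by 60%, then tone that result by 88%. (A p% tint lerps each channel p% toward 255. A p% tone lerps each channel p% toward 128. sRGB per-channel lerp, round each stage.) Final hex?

CSS purple is rgb(128, 0, 128).
A 60% tint moves each channel 60% toward 255:
  R: 128 + 76.2 = 204.2 → 204
  G: 0 + 0.6×(255−0) = 0 + 153 = 153 → 153
  B: 128 + 0.6×(255−128) = 128 + 76.2 = 204.2 → 204
After the tint: rgb(204, 153, 204) = #cc99cc.
Lerp each channel 88% toward 128:
  R: 204 − 66.88 = 137.12 → 137
  G: 153 + 0.88×(128−153) = 153 − 22 = 131 → 131
  B: 204 − 66.88 = 137.12 → 137
rgb(137, 131, 137) = #898389.

#898389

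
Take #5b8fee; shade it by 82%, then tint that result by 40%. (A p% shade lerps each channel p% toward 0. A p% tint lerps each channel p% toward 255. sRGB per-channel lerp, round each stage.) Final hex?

#707680

#5b8fee is rgb(91, 143, 238).
Per channel, c → c + 0.82(0 − c):
  R: 91 − 74.62 = 16.38 → 16
  G: 143 + 0.82×(0−143) = 143 − 117.26 = 25.74 → 26
  B: 238 − 195.16 = 42.84 → 43
After the shade: rgb(16, 26, 43) = #101a2b.
Per channel, c → c + 0.4(255 − c):
  R: 16 + 0.4×(255−16) = 16 + 95.6 = 111.6 → 112
  G: 26 + 91.6 = 117.6 → 118
  B: 43 + 0.4×(255−43) = 43 + 84.8 = 127.8 → 128
rgb(112, 118, 128) = #707680.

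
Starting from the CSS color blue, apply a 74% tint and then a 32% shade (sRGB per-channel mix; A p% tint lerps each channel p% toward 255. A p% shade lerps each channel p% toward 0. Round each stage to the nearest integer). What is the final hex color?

#8181AD

CSS blue is rgb(0, 0, 255).
A 74% tint moves each channel 74% toward 255:
  R: 0 + 0.74×(255−0) = 0 + 188.7 = 188.7 → 189
  G: 0 + 0.74×(255−0) = 0 + 188.7 = 188.7 → 189
  B: 255 + 0 = 255 → 255
After the tint: rgb(189, 189, 255) = #BDBDFF.
A 32% shade moves each channel 32% toward 0:
  R: 189 + 0.32×(0−189) = 189 − 60.48 = 128.52 → 129
  G: 189 + 0.32×(0−189) = 189 − 60.48 = 128.52 → 129
  B: 255 + 0.32×(0−255) = 255 − 81.6 = 173.4 → 173
rgb(129, 129, 173) = #8181AD.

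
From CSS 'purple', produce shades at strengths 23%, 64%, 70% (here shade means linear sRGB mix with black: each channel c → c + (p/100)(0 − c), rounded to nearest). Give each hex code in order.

CSS purple is rgb(128, 0, 128).
23%: (128 − 29.44 = 98.56→99, 0→0, 128 − 29.44 = 98.56→99) → #630063
64%: (128 − 81.92 = 46.08→46, 0→0, 128 − 81.92 = 46.08→46) → #2E002E
70%: (128 − 89.6 = 38.4→38, 0→0, 128 − 89.6 = 38.4→38) → #260026

#630063, #2E002E, #260026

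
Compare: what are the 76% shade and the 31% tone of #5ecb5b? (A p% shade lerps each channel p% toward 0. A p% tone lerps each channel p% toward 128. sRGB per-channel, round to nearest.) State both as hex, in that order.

#173116, #69b466

#5ecb5b is rgb(94, 203, 91).
76% shade:
  R: 94 − 71.44 = 22.56 → 23
  G: 203 + 0.76×(0−203) = 203 − 154.28 = 48.72 → 49
  B: 91 + 0.76×(0−91) = 91 − 69.16 = 21.84 → 22
  → #173116
31% tone:
  R: 94 + 0.31×(128−94) = 94 + 10.54 = 104.54 → 105
  G: 203 − 23.25 = 179.75 → 180
  B: 91 + 0.31×(128−91) = 91 + 11.47 = 102.47 → 102
  → #69b466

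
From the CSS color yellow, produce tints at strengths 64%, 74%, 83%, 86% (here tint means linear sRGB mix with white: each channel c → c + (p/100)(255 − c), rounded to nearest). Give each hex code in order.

CSS yellow is rgb(255, 255, 0).
64%: (255→255, 255→255, 0 + 163.2 = 163.2→163) → #ffffa3
74%: (255→255, 255→255, 0 + 188.7 = 188.7→189) → #ffffbd
83%: (255→255, 255→255, 0 + 211.65 = 211.65→212) → #ffffd4
86%: (255→255, 255→255, 0 + 219.3 = 219.3→219) → #ffffdb

#ffffa3, #ffffbd, #ffffd4, #ffffdb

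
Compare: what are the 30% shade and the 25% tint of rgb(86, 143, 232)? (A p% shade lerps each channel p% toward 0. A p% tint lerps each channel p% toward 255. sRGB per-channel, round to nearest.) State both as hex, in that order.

#3C64A2, #80ABEE

30% shade:
  R: 86 − 25.8 = 60.2 → 60
  G: 143 + 0.3×(0−143) = 143 − 42.9 = 100.1 → 100
  B: 232 + 0.3×(0−232) = 232 − 69.6 = 162.4 → 162
  → #3C64A2
25% tint:
  R: 86 + 42.25 = 128.25 → 128
  G: 143 + 0.25×(255−143) = 143 + 28 = 171 → 171
  B: 232 + 5.75 = 237.75 → 238
  → #80ABEE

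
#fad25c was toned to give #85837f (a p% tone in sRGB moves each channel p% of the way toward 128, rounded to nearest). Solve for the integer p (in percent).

#fad25c is rgb(250, 210, 92); #85837f is rgb(133, 131, 127).
On the R channel (widest range): 133 ≈ 250 + (p/100)(128 − 250), so p ≈ 100×(133 − 250)/(128 − 250) = -11700/-122 = 95.90.
p = 96 reproduces all three channels after rounding.

96%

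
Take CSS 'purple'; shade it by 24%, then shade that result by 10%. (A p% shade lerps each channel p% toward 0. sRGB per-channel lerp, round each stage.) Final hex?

CSS purple is rgb(128, 0, 128).
A 24% shade moves each channel 24% toward 0:
  R: 128 + 0.24×(0−128) = 128 − 30.72 = 97.28 → 97
  G: 0 + 0.24×(0−0) = 0 + 0 = 0 → 0
  B: 128 − 30.72 = 97.28 → 97
After the shade: rgb(97, 0, 97) = #610061.
Per channel, c → c + 0.1(0 − c):
  R: 97 − 9.7 = 87.3 → 87
  G: 0 + 0 = 0 → 0
  B: 97 − 9.7 = 87.3 → 87
rgb(87, 0, 87) = #570057.

#570057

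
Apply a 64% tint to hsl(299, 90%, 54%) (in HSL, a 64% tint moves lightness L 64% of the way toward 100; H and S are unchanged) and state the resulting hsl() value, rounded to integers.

L moves 64% from 54 toward 100: 54 + 29.44 = 83.44 → 83.
H and S are unchanged.

hsl(299, 90%, 83%)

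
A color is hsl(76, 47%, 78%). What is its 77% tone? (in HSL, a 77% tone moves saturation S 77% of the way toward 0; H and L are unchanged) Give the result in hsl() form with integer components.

S moves 77% from 47 toward 0: 47 − 36.19 = 10.81 → 11.
H and L are unchanged.

hsl(76, 11%, 78%)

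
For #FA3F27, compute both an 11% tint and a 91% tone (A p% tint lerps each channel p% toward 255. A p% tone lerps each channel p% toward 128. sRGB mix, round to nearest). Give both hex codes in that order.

#FA3F27 is rgb(250, 63, 39).
11% tint:
  R: 250 + 0.11×(255−250) = 250 + 0.55 = 250.55 → 251
  G: 63 + 0.11×(255−63) = 63 + 21.12 = 84.12 → 84
  B: 39 + 0.11×(255−39) = 39 + 23.76 = 62.76 → 63
  → #FB543F
91% tone:
  R: 250 + 0.91×(128−250) = 250 − 111.02 = 138.98 → 139
  G: 63 + 0.91×(128−63) = 63 + 59.15 = 122.15 → 122
  B: 39 + 0.91×(128−39) = 39 + 80.99 = 119.99 → 120
  → #8B7A78

#FB543F, #8B7A78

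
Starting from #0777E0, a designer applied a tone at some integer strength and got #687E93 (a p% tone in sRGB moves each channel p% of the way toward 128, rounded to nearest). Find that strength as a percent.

#0777E0 is rgb(7, 119, 224); #687E93 is rgb(104, 126, 147).
On the R channel (widest range): 104 ≈ 7 + (p/100)(128 − 7), so p ≈ 100×(104 − 7)/(128 − 7) = 9700/121 = 80.17.
p = 80 reproduces all three channels after rounding.

80%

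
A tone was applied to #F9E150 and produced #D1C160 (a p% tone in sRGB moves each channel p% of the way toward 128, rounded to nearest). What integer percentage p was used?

#F9E150 is rgb(249, 225, 80); #D1C160 is rgb(209, 193, 96).
On the R channel (widest range): 209 ≈ 249 + (p/100)(128 − 249), so p ≈ 100×(209 − 249)/(128 − 249) = -4000/-121 = 33.06.
p = 33 reproduces all three channels after rounding.

33%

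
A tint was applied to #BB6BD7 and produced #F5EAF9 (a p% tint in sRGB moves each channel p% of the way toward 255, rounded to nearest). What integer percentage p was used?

86%

#BB6BD7 is rgb(187, 107, 215); #F5EAF9 is rgb(245, 234, 249).
On the G channel (widest range): 234 ≈ 107 + (p/100)(255 − 107), so p ≈ 100×(234 − 107)/(255 − 107) = 12700/148 = 85.81.
p = 86 reproduces all three channels after rounding.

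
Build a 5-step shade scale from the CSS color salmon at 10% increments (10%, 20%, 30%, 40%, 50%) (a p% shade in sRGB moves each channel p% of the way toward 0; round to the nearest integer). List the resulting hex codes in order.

CSS salmon is rgb(250, 128, 114).
10%: (250 − 25 = 225→225, 128 − 12.8 = 115.2→115, 114 − 11.4 = 102.6→103) → #e17367
20%: (250 − 50 = 200→200, 128 − 25.6 = 102.4→102, 114 − 22.8 = 91.2→91) → #c8665b
30%: (250 − 75 = 175→175, 128 − 38.4 = 89.6→90, 114 − 34.2 = 79.8→80) → #af5a50
40%: (250 − 100 = 150→150, 128 − 51.2 = 76.8→77, 114 − 45.6 = 68.4→68) → #964d44
50%: (250 − 125 = 125→125, 128 − 64 = 64→64, 114 − 57 = 57→57) → #7d4039

#e17367, #c8665b, #af5a50, #964d44, #7d4039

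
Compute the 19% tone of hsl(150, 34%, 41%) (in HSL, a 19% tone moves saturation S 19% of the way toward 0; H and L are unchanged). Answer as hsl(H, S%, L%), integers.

S moves 19% from 34 toward 0: 34 − 6.46 = 27.54 → 28.
H and L are unchanged.

hsl(150, 28%, 41%)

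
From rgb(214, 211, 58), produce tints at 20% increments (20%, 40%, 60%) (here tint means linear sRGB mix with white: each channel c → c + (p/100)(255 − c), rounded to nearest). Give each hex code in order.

#dedc61, #e6e589, #efedb0

20%: (214 + 8.2 = 222.2→222, 211 + 8.8 = 219.8→220, 58 + 39.4 = 97.4→97) → #dedc61
40%: (214 + 16.4 = 230.4→230, 211 + 17.6 = 228.6→229, 58 + 78.8 = 136.8→137) → #e6e589
60%: (214 + 24.6 = 238.6→239, 211 + 26.4 = 237.4→237, 58 + 118.2 = 176.2→176) → #efedb0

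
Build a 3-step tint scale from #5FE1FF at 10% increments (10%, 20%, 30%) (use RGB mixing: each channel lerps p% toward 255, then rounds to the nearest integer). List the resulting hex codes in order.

#6FE4FF, #7FE7FF, #8FEAFF

#5FE1FF is rgb(95, 225, 255).
10%: (95 + 16 = 111→111, 225 + 3 = 228→228, 255→255) → #6FE4FF
20%: (95 + 32 = 127→127, 225 + 6 = 231→231, 255→255) → #7FE7FF
30%: (95 + 48 = 143→143, 225 + 9 = 234→234, 255→255) → #8FEAFF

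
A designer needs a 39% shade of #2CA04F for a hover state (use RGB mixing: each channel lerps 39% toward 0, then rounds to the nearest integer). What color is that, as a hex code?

#2CA04F is rgb(44, 160, 79).
A 39% shade moves each channel 39% toward 0:
  R: 44 − 17.16 = 26.84 → 27
  G: 160 + 0.39×(0−160) = 160 − 62.4 = 97.6 → 98
  B: 79 − 30.81 = 48.19 → 48
rgb(27, 98, 48) = #1B6230.

#1B6230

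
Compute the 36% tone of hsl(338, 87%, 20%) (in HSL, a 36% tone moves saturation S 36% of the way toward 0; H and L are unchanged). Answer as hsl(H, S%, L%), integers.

hsl(338, 56%, 20%)

S moves 36% from 87 toward 0: 87 − 31.32 = 55.68 → 56.
H and L are unchanged.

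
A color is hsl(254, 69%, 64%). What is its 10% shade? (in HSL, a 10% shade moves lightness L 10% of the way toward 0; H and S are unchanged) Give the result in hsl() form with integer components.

L moves 10% from 64 toward 0: 64 − 6.4 = 57.6 → 58.
H and S are unchanged.

hsl(254, 69%, 58%)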